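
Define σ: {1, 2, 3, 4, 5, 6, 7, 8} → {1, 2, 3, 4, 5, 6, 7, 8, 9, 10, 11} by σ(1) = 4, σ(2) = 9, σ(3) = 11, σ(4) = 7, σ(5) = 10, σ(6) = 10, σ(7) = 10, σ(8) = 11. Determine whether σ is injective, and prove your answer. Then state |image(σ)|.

5

σ(5) = 10 = σ(6) with 5 ≠ 6, so σ is not injective.
The image of σ is {4, 7, 9, 10, 11}, which has 5 elements.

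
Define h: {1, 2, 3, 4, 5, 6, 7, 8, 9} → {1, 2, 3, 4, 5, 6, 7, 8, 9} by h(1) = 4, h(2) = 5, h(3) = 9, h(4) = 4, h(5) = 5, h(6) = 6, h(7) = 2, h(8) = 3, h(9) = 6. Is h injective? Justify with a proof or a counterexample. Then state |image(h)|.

6

h(1) = 4 = h(4) with 1 ≠ 4, so h is not injective.
The image of h is {2, 3, 4, 5, 6, 9}, which has 6 elements.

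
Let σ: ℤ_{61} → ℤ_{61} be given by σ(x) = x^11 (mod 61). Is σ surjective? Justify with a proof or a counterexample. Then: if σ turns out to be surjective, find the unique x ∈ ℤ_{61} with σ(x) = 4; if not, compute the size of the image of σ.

Since 61 is prime, the nonzero elements of ℤ_{61} form a cyclic group of order 60.
As gcd(11, 60) = 1, raising to the 11th power is a bijection on this group: if u^11 ≡ v^11 then (uv^{−1})^11 = 1, and the only element of order dividing gcd(11, 60) = 1 is 1, so u = v.
With σ(0) = 0 this makes σ injective on all of ℤ_{61}, hence bijective (finite equal-size domain and codomain). In particular σ is surjective.
Since σ is surjective, we find the preimage of 4. The inverse of x ↦ x^11 on (ℤ_{61})^× is x ↦ x^11, because 11·11 = 121 = 2·60 + 1 ≡ 1 (mod 60) and x^{60} = 1 for x ≠ 0 (Fermat). So σ⁻¹(4) = 4^11 mod 61.
Repeated squaring mod 61: 4^1 ≡ 4, 4^2 ≡ 4² = 16, 4^4 ≡ 16² = 256 ≡ 12, 4^8 ≡ 12² = 144 ≡ 22. Since 11 = 8 + 2 + 1, 4^11 ≡ 22·16·4: 22·16 = 352 ≡ 47, then 47·4 = 188 ≡ 5. So 4^11 ≡ 5 (mod 61).
Hence σ⁻¹(4) = 5.

5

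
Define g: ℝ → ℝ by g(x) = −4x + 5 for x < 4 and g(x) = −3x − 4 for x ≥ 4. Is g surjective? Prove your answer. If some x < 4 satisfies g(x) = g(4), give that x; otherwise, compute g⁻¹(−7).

Both pieces are strictly decreasing (slopes −4 and −3), so each is injective on its own interval.
The left piece maps (−∞, 4) onto (−11, ∞); the right piece maps [4, ∞) onto (−∞, −16].
The union (−11, ∞) ∪ (−∞, −16] omits the interval between −11 and −16; in particular −11 has no preimage. So g is not surjective.
Because the two images are disjoint, no x < 4 has g(x) = g(4), so we compute g⁻¹(−7): −7 lies in (−11, ∞), so solve −4x + 5 = −7: x = (−7 − 5)/(−4) = 3.

3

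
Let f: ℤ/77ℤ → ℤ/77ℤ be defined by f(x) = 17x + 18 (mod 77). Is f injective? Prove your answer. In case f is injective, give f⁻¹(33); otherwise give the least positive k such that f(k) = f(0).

Suppose f(s) = f(t) in ℤ/77ℤ. Then 17s + 18 ≡ 17t + 18 (mod 77), thus 17(s − t) ≡ 0 (mod 77).
Since gcd(17, 77) = 1, 17 is invertible modulo 77, hence s − t ≡ 0 (mod 77), i.e. s = t.
Thus f is injective.
We now compute 17⁻¹ mod 77 explicitly. Euclid's algorithm: 77 = 4·17 + 9, 17 = 1·9 + 8, 9 = 1·8 + 1; back-substituting gives 1 = 68·17 − 15·77, so 17⁻¹ ≡ 68 (mod 77).
Since f is injective, we compute f⁻¹(33): solve 17x + 18 ≡ 33 (mod 77), i.e. 17x ≡ 15 (mod 77).
Multiplying by 17⁻¹ = 68 gives x ≡ 68·15 = 1020 = 13·77 + 19 ≡ 19 (mod 77).
Check: f(19) = 17·19 + 18 = 341 = 4·77 + 33 ≡ 33 (mod 77).

19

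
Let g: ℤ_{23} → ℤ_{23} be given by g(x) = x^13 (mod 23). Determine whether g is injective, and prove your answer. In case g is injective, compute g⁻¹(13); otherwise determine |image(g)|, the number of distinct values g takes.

6

Since 23 is prime, the nonzero elements of ℤ_{23} form a cyclic group of order 22.
As gcd(13, 22) = 1, raising to the 13th power is a bijection on this group: if a^13 ≡ b^13 then (ab^{−1})^13 = 1, and the only element of order dividing gcd(13, 22) = 1 is 1, so a = b.
With g(0) = 0 this makes g injective on all of ℤ_{23}, hence bijective (finite equal-size domain and codomain). In particular g is injective.
Since g is injective, we find the preimage of 13. The inverse of x ↦ x^13 on (ℤ_{23})^× is x ↦ x^17, because 13·17 = 221 = 10·22 + 1 ≡ 1 (mod 22) and x^{22} = 1 for x ≠ 0 (Fermat). So g⁻¹(13) = 13^17 mod 23.
Repeated squaring mod 23: 13^1 ≡ 13, 13^2 ≡ 13² = 169 ≡ 8, 13^4 ≡ 8² = 64 ≡ 18, 13^8 ≡ 18² = 324 ≡ 2, 13^16 ≡ 2² = 4. Since 17 = 16 + 1, 13^17 ≡ 4·13: 4·13 = 52 ≡ 6. So 13^17 ≡ 6 (mod 23).
Hence g⁻¹(13) = 6.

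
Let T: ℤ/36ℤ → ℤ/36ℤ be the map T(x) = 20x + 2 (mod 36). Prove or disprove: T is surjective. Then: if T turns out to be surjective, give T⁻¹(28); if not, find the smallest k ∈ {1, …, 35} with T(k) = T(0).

Since gcd(20, 36) = 4, we have 20x ≡ 0 (mod 4) for all x, so T(x) ≡ 2 (mod 4).
But 0 ≢ 2 (mod 4), so 0 ∈ ℤ/36ℤ has no preimage. Therefore T is not surjective.
Since T is not surjective, we find the least positive k with T(k) = T(0): this means 20k ≡ 0 (mod 36), i.e. 36 ∣ 20k. Since gcd(20, 36) = 4, dividing through by 4 this holds exactly when 9 ∣ 5k, and as gcd(5, 9) = 1, exactly when 9 ∣ k.
The smallest positive such k is 9.

9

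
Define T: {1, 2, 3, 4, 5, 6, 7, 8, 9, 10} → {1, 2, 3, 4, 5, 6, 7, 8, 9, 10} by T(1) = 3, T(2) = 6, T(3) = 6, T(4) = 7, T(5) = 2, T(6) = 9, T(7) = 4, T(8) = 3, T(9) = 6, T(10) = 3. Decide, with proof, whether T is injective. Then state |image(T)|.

T(2) = 6 = T(3) with 2 ≠ 3, so T is not injective.
The image of T is {2, 3, 4, 6, 7, 9}, which has 6 elements.

6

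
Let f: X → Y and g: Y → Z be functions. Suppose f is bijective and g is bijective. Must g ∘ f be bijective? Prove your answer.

Injectivity: if g(f(x_1)) = g(f(x_2)) then f(x_1) = f(x_2) (g injective) so x_1 = x_2 (f injective).
Surjectivity: for c ∈ Z pick b with g(b) = c, then a with f(a) = b; then (g ∘ f)(a) = c.
Therefore g ∘ f is bijective.

bijective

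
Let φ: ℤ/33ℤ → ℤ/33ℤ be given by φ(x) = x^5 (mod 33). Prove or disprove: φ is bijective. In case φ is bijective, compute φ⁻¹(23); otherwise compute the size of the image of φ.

9

φ(1) = 1^5 = 1.
φ(4): Repeated squaring mod 33: 4^1 ≡ 4, 4^2 ≡ 4² = 16, 4^4 ≡ 16² = 256 ≡ 25. Since 5 = 4 + 1, 4^5 ≡ 25·4: 25·4 = 100 ≡ 1. So 4^5 ≡ 1 (mod 33).
So φ(1) = φ(4) = 1 while 1 ≠ 4, hence φ is not injective, hence not bijective.
Since φ is not bijective, we determine |image(φ)|. Computing x^5 mod 33 for each x (by repeated squaring, reducing mod 33 at every step), the values φ(0), φ(1), …, φ(32) are: 0, 1, 32, 12, 1, 23, 21, 10, 32, 12, 10, 11, 12, 10, 23, 12, 1, 32, 21, 10, 23, 21, 22, 23, 21, 1, 23, 12, 10, 32, 21, 1, 32.
The distinct values are {0, 1, 10, 11, 12, 21, 22, 23, 32}; there are 9 of them.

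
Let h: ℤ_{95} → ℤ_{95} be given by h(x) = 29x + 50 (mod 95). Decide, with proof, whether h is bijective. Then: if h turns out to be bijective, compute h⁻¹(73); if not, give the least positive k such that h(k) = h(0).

27

Recall: h is injective when h(s) = h(t) forces s = t.
If h(s) = h(t), then 29s ≡ 29t (mod 95). Because gcd(29, 95) = 1, we may cancel 29 to get s ≡ t (mod 95).
We now compute 29⁻¹ mod 95 explicitly. Euclid's algorithm: 95 = 3·29 + 8, 29 = 3·8 + 5, 8 = 1·5 + 3, 5 = 1·3 + 2, 3 = 1·2 + 1; back-substituting gives 1 = 59·29 − 18·95, so 29⁻¹ ≡ 59 (mod 95).
For any y ∈ ℤ_{95}, x = 59(y − 50) mod 95 satisfies h(x) = 29·59(y − 50) + 50 ≡ y (since 29·59 ≡ 1 mod 95). So every y has a preimage.
Hence h is bijective.
Since h is bijective, we compute h⁻¹(73): solve 29x + 50 ≡ 73 (mod 95), i.e. 29x ≡ 23 (mod 95).
Multiplying by 29⁻¹ = 59 gives x ≡ 59·23 = 1357 = 14·95 + 27 ≡ 27 (mod 95).
Check: h(27) = 29·27 + 50 = 833 = 8·95 + 73 ≡ 73 (mod 95).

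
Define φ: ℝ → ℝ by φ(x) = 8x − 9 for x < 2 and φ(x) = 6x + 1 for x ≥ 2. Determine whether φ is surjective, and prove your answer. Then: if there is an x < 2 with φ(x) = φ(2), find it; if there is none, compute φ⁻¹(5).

Both pieces are strictly increasing (slopes 8 and 6), so each is injective on its own interval.
The left piece maps (−∞, 2) onto (−∞, 7); the right piece maps [2, ∞) onto [13, ∞).
The union (−∞, 7) ∪ [13, ∞) omits the interval between 7 and 13; in particular 7 has no preimage. So φ is not surjective.
Because the two images are disjoint, no x < 2 has φ(x) = φ(2), so we compute φ⁻¹(5): 5 lies in (−∞, 7), so solve 8x − 9 = 5: x = (5 + 9)/8 = 7/4.

7/4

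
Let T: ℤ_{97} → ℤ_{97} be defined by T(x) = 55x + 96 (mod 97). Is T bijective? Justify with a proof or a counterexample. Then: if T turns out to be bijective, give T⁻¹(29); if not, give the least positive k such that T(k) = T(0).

27

Recall that injectivity means: for all a, b in the domain, T(a) = T(b) implies a = b.
If T(a) = T(b), then 55a ≡ 55b (mod 97). Because gcd(55, 97) = 1, we may cancel 55 to get a ≡ b (mod 97).
We now compute 55⁻¹ mod 97 explicitly. Euclid's algorithm: 97 = 1·55 + 42, 55 = 1·42 + 13, 42 = 3·13 + 3, 13 = 4·3 + 1; back-substituting gives 1 = 30·55 − 17·97, so 55⁻¹ ≡ 30 (mod 97).
For any y ∈ ℤ_{97}, x = 30(y − 96) mod 97 satisfies T(x) = 55·30(y − 96) + 96 ≡ y (since 55·30 ≡ 1 mod 97). So every y has a preimage.
Therefore T is bijective.
Since T is bijective, we compute T⁻¹(29): solve 55x + 96 ≡ 29 (mod 97), i.e. 55x ≡ 30 (mod 97).
Multiplying by 55⁻¹ = 30 gives x ≡ 30·30 = 900 = 9·97 + 27 ≡ 27 (mod 97).
Check: T(27) = 55·27 + 96 = 1581 = 16·97 + 29 ≡ 29 (mod 97).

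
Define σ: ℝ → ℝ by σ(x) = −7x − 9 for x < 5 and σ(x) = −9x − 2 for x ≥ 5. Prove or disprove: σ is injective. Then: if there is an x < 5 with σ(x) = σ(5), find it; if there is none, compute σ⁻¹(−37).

4

Both pieces are strictly decreasing (slopes −7 and −9), so each is injective on its own interval.
The left piece maps (−∞, 5) onto (−44, ∞); the right piece maps [5, ∞) onto (−∞, −47].
These images are disjoint, so no value is attained by both pieces. Thus σ is injective.
Because the two images are disjoint, no x < 5 has σ(x) = σ(5), so we compute σ⁻¹(−37): −37 lies in (−44, ∞), so solve −7x − 9 = −37: x = (−37 + 9)/(−7) = 4.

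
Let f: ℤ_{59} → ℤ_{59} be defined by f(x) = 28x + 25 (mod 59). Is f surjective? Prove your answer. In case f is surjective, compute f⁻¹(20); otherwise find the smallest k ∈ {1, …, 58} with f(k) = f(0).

Recall: surjectivity means every element of the codomain has a preimage under f.
Since gcd(28, 59) = 1, 28 is invertible modulo 59. Euclid's algorithm: 59 = 2·28 + 3, 28 = 9·3 + 1; back-substituting gives 1 = 19·28 − 9·59, so 28⁻¹ ≡ 19 (mod 59).
Then y ↦ 19(y − 25) is a two-sided inverse to f, so every y ∈ ℤ_{59} has a preimage.
So f is surjective.
Since f is surjective, we compute f⁻¹(20): solve 28x + 25 ≡ 20 (mod 59), i.e. 28x ≡ 54 (mod 59).
Multiplying by 28⁻¹ = 19 gives x ≡ 19·54 = 1026 = 17·59 + 23 ≡ 23 (mod 59).
Check: f(23) = 28·23 + 25 = 669 = 11·59 + 20 ≡ 20 (mod 59).

23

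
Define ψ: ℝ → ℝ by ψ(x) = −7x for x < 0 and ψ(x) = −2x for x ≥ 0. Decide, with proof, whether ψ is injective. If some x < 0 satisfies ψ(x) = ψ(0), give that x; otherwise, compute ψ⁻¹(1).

-1/7

Both pieces are strictly decreasing (slopes −7 and −2), so each is injective on its own interval.
The left piece maps (−∞, 0) onto (0, ∞); the right piece maps [0, ∞) onto (−∞, 0].
These images are disjoint, so no value is attained by both pieces. Hence ψ is injective.
Because the two images are disjoint, no x < 0 has ψ(x) = ψ(0), so we compute ψ⁻¹(1): 1 lies in (0, ∞), so solve −7x = 1: x = (1 − 0)/(−7) = −1/7.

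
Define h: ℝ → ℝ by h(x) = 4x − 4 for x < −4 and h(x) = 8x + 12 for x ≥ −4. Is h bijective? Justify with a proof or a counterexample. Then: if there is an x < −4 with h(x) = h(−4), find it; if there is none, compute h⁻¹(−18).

Both pieces are strictly increasing (slopes 4 and 8), so each is injective on its own interval.
The left piece maps (−∞, −4) onto (−∞, −20); the right piece maps [−4, ∞) onto [−20, ∞).
Since −20 = −20, the images partition ℝ: h is injective and surjective, hence bijective.
Because the two images are disjoint, no x < −4 has h(x) = h(−4), so we compute h⁻¹(−18): −18 lies in [−20, ∞), so solve 8x + 12 = −18: x = (−18 − 12)/8 = −15/4.

-15/4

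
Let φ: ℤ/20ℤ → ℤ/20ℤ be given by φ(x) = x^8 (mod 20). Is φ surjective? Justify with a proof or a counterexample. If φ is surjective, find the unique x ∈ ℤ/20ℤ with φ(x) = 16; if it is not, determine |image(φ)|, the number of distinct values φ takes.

φ(1) = 1^8 = 1.
φ(3): Repeated squaring mod 20: 3^1 ≡ 3, 3^2 ≡ 3² = 9, 3^4 ≡ 9² = 81 ≡ 1, 3^8 ≡ 1² = 1. So 3^8 ≡ 1 (mod 20).
So φ(1) = φ(3) = 1 while 1 ≠ 3, so φ is not injective.
A non-injective map from the 20-element set ℤ/20ℤ to itself takes at most 19 distinct values, so it cannot be surjective. So φ is not surjective.
Since φ is not surjective, we determine |image(φ)|. Computing x^8 mod 20 for each x (by repeated squaring, reducing mod 20 at every step), the values φ(0), φ(1), …, φ(19) are: 0, 1, 16, 1, 16, 5, 16, 1, 16, 1, 0, 1, 16, 1, 16, 5, 16, 1, 16, 1.
The distinct values are {0, 1, 5, 16}; there are 4 of them.

4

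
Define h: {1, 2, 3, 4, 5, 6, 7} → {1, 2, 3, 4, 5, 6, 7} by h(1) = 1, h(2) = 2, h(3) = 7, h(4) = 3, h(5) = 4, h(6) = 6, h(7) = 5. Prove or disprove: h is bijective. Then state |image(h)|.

The values 1, 2, 7, 3, 4, 6, 5 are a permutation of {1, 2, 3, 4, 5, 6, 7}: each element appears exactly once.
So h is injective and surjective, hence bijective.
The image of h is {1, 2, 3, 4, 5, 6, 7}, which has 7 elements.

7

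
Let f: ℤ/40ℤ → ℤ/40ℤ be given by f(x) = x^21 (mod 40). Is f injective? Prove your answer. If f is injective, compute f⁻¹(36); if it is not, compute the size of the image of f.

f(0) = 0^21 = 0.
f(10): Repeated squaring mod 40: 10^1 ≡ 10, 10^2 ≡ 10² = 100 ≡ 20, 10^4 ≡ 20² = 400 ≡ 0, 10^8 ≡ 0² = 0, 10^16 ≡ 0² = 0. Since 21 = 16 + 4 + 1, 10^21 ≡ 0·0·10: 0·0 = 0, then 0·10 = 0. So 10^21 ≡ 0 (mod 40).
So f(0) = f(10) = 0 while 0 ≠ 10, so f is not injective.
Since f is not injective, we determine |image(f)|. Computing x^21 mod 40 for each x (by repeated squaring, reducing mod 40 at every step), the values f(0), f(1), …, f(39) are: 0, 1, 32, 3, 24, 5, 16, 7, 8, 9, 0, 11, 32, 13, 24, 15, 16, 17, 8, 19, 0, 21, 32, 23, 24, 25, 16, 27, 8, 29, 0, 31, 32, 33, 24, 35, 16, 37, 8, 39.
The distinct values are {0, 1, 3, 5, 7, 8, 9, 11, 13, 15, 16, 17, 19, 21, 23, 24, 25, 27, 29, 31, 32, 33, 35, 37, 39}; there are 25 of them.

25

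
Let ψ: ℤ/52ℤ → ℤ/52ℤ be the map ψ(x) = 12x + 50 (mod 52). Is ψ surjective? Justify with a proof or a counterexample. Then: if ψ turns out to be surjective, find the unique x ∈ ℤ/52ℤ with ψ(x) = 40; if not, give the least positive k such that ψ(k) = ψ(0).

Since gcd(12, 52) = 4, we have 12x ≡ 0 (mod 4) for all x, so ψ(x) ≡ 2 (mod 4).
But 0 ≢ 2 (mod 4), so 0 ∈ ℤ/52ℤ has no preimage. So ψ is not surjective.
Since ψ is not surjective, we find the least positive k with ψ(k) = ψ(0): this means 12k ≡ 0 (mod 52), i.e. 52 ∣ 12k. Since gcd(12, 52) = 4, dividing through by 4 this holds exactly when 13 ∣ 3k, and as gcd(3, 13) = 1, exactly when 13 ∣ k.
The smallest positive such k is 13.

13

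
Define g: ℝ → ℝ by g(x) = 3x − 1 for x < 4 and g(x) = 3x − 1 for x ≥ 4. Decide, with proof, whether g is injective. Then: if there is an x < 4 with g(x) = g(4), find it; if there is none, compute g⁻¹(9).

10/3

Both pieces are strictly increasing (slopes 3 and 3), so each is injective on its own interval.
The left piece maps (−∞, 4) onto (−∞, 11); the right piece maps [4, ∞) onto [11, ∞).
These images are disjoint, so no value is attained by both pieces. Therefore g is injective.
Because the two images are disjoint, no x < 4 has g(x) = g(4), so we compute g⁻¹(9): 9 lies in (−∞, 11), so solve 3x − 1 = 9: x = (9 + 1)/3 = 10/3.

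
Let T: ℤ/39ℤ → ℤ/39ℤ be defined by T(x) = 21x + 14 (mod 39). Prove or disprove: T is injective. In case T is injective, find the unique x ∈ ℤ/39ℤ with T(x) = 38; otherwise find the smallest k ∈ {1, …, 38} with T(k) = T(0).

13

We have gcd(21, 39) = 3 > 1. Taking u = 0 and v = 13: T(0) = 14 and T(13) = 21·13 + 14 = 287 ≡ 14 (mod 39).
So T(0) = T(13) while 0 ≠ 13, hence T is not injective.
Since T is not injective, we find the least positive k with T(k) = T(0): this means 21k ≡ 0 (mod 39), i.e. 39 ∣ 21k. Since gcd(21, 39) = 3, dividing through by 3 this holds exactly when 13 ∣ 7k, and as gcd(7, 13) = 1, exactly when 13 ∣ k.
The smallest positive such k is 13.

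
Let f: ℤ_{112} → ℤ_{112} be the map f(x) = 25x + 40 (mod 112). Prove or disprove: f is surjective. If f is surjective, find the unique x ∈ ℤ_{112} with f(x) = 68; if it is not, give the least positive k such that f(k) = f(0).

28

Since gcd(25, 112) = 1, 25 is invertible modulo 112. Euclid's algorithm: 112 = 4·25 + 12, 25 = 2·12 + 1; back-substituting gives 1 = 9·25 − 2·112, so 25⁻¹ ≡ 9 (mod 112).
Then y ↦ 9(y − 40) is a two-sided inverse to f, so every y ∈ ℤ_{112} has a preimage.
Thus f is surjective.
Since f is surjective, we compute f⁻¹(68): solve 25x + 40 ≡ 68 (mod 112), i.e. 25x ≡ 28 (mod 112).
Multiplying by 25⁻¹ = 9 gives x ≡ 9·28 = 252 = 2·112 + 28 ≡ 28 (mod 112).
Check: f(28) = 25·28 + 40 = 740 = 6·112 + 68 ≡ 68 (mod 112).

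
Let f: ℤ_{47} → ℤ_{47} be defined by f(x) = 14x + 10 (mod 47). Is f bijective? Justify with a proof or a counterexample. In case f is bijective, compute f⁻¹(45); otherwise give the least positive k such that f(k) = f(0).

If f(x_1) = f(x_2), then 14x_1 ≡ 14x_2 (mod 47). Because gcd(14, 47) = 1, we may cancel 14 to get x_1 ≡ x_2 (mod 47).
We now compute 14⁻¹ mod 47 explicitly. Euclid's algorithm: 47 = 3·14 + 5, 14 = 2·5 + 4, 5 = 1·4 + 1; back-substituting gives 1 = 37·14 − 11·47, so 14⁻¹ ≡ 37 (mod 47).
Then y ↦ 37(y − 10) is a two-sided inverse to f, so every y ∈ ℤ_{47} has a preimage.
Therefore f is bijective.
Since f is bijective, we compute f⁻¹(45): solve 14x + 10 ≡ 45 (mod 47), i.e. 14x ≡ 35 (mod 47).
Multiplying by 14⁻¹ = 37 gives x ≡ 37·35 = 1295 = 27·47 + 26 ≡ 26 (mod 47).
Check: f(26) = 14·26 + 10 = 374 = 7·47 + 45 ≡ 45 (mod 47).

26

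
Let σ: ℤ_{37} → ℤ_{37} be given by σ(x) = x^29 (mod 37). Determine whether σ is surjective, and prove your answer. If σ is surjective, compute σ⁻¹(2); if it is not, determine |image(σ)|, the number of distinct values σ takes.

Since 37 is prime, the nonzero elements of ℤ_{37} form a cyclic group of order 36.
As gcd(29, 36) = 1, raising to the 29th power is a bijection on this group: if u^29 ≡ v^29 then (uv^{−1})^29 = 1, and the only element of order dividing gcd(29, 36) = 1 is 1, so u = v.
With σ(0) = 0 this makes σ injective on all of ℤ_{37}, hence bijective (finite equal-size domain and codomain). In particular σ is surjective.
Since σ is surjective, we find the preimage of 2. The inverse of x ↦ x^29 on (ℤ_{37})^× is x ↦ x^5, because 29·5 = 145 = 4·36 + 1 ≡ 1 (mod 36) and x^{36} = 1 for x ≠ 0 (Fermat). So σ⁻¹(2) = 2^5 mod 37.
Repeated squaring mod 37: 2^1 ≡ 2, 2^2 ≡ 2² = 4, 2^4 ≡ 4² = 16. Since 5 = 4 + 1, 2^5 ≡ 16·2: 16·2 = 32. So 2^5 ≡ 32 (mod 37).
Hence σ⁻¹(2) = 32.

32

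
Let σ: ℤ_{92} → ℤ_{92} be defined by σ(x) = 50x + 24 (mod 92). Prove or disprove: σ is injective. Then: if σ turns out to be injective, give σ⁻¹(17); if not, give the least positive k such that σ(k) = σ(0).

We have gcd(50, 92) = 2 > 1. Taking u = 0 and v = 46: σ(0) = 24 and σ(46) = 50·46 + 24 = 2324 ≡ 24 (mod 92).
So σ(0) = σ(46) while 0 ≠ 46, therefore σ is not injective.
Since σ is not injective, we find the least positive k with σ(k) = σ(0): this means 50k ≡ 0 (mod 92), i.e. 92 ∣ 50k. Since gcd(50, 92) = 2, dividing through by 2 this holds exactly when 46 ∣ 25k, and as gcd(25, 46) = 1, exactly when 46 ∣ k.
The smallest positive such k is 46.

46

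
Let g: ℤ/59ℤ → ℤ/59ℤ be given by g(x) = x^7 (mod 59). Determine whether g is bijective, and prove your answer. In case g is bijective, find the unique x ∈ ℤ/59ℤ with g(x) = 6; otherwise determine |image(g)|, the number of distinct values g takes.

30

Since 59 is prime, the nonzero elements of ℤ/59ℤ form a cyclic group of order 58.
As gcd(7, 58) = 1, raising to the 7th power is a bijection on this group: if s^7 ≡ t^7 then (st^{−1})^7 = 1, and the only element of order dividing gcd(7, 58) = 1 is 1, so s = t.
With g(0) = 0 this makes g injective on all of ℤ/59ℤ, hence bijective (finite equal-size domain and codomain). In particular g is bijective.
Since g is bijective, we find the preimage of 6. The inverse of x ↦ x^7 on (ℤ/59ℤ)^× is x ↦ x^25, because 7·25 = 175 = 3·58 + 1 ≡ 1 (mod 58) and x^{58} = 1 for x ≠ 0 (Fermat). So g⁻¹(6) = 6^25 mod 59.
Repeated squaring mod 59: 6^1 ≡ 6, 6^2 ≡ 6² = 36, 6^4 ≡ 36² = 1296 ≡ 57, 6^8 ≡ 57² = 3249 ≡ 4, 6^16 ≡ 4² = 16. Since 25 = 16 + 8 + 1, 6^25 ≡ 16·4·6: 16·4 = 64 ≡ 5, then 5·6 = 30. So 6^25 ≡ 30 (mod 59).
Hence g⁻¹(6) = 30.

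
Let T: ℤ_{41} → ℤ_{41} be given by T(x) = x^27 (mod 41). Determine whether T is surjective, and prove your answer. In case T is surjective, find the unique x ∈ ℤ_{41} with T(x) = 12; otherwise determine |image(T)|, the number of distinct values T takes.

6

Since 41 is prime, the nonzero elements of ℤ_{41} form a cyclic group of order 40.
As gcd(27, 40) = 1, raising to the 27th power is a bijection on this group: if s^27 ≡ t^27 then (st^{−1})^27 = 1, and the only element of order dividing gcd(27, 40) = 1 is 1, so s = t.
With T(0) = 0 this makes T injective on all of ℤ_{41}, hence bijective (finite equal-size domain and codomain). In particular T is surjective.
Since T is surjective, we find the preimage of 12. The inverse of x ↦ x^27 on (ℤ_{41})^× is x ↦ x^3, because 27·3 = 81 = 2·40 + 1 ≡ 1 (mod 40) and x^{40} = 1 for x ≠ 0 (Fermat). So T⁻¹(12) = 12^3 mod 41.
Repeated squaring mod 41: 12^1 ≡ 12, 12^2 ≡ 12² = 144 ≡ 21. Since 3 = 2 + 1, 12^3 ≡ 21·12: 21·12 = 252 ≡ 6. So 12^3 ≡ 6 (mod 41).
Hence T⁻¹(12) = 6.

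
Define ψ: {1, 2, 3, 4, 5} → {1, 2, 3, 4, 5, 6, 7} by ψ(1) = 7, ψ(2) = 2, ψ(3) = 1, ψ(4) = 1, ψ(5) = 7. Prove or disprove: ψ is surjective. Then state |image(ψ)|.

3

No element maps to 3, so ψ is not surjective.
The image of ψ is {1, 2, 7}, which has 3 elements.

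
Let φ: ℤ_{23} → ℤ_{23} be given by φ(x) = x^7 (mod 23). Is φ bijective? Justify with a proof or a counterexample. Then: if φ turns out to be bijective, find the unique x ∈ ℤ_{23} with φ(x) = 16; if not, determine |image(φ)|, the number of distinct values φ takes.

Since 23 is prime, the nonzero elements of ℤ_{23} form a cyclic group of order 22.
As gcd(7, 22) = 1, raising to the 7th power is a bijection on this group: if x_1^7 ≡ x_2^7 then (x_1x_2^{−1})^7 = 1, and the only element of order dividing gcd(7, 22) = 1 is 1, so x_1 = x_2.
With φ(0) = 0 this makes φ injective on all of ℤ_{23}, hence bijective (finite equal-size domain and codomain). In particular φ is bijective.
Since φ is bijective, we find the preimage of 16. The inverse of x ↦ x^7 on (ℤ_{23})^× is x ↦ x^19, because 7·19 = 133 = 6·22 + 1 ≡ 1 (mod 22) and x^{22} = 1 for x ≠ 0 (Fermat). So φ⁻¹(16) = 16^19 mod 23.
Repeated squaring mod 23: 16^1 ≡ 16, 16^2 ≡ 16² = 256 ≡ 3, 16^4 ≡ 3² = 9, 16^8 ≡ 9² = 81 ≡ 12, 16^16 ≡ 12² = 144 ≡ 6. Since 19 = 16 + 2 + 1, 16^19 ≡ 6·3·16: 6·3 = 18, then 18·16 = 288 ≡ 12. So 16^19 ≡ 12 (mod 23).
Hence φ⁻¹(16) = 12.

12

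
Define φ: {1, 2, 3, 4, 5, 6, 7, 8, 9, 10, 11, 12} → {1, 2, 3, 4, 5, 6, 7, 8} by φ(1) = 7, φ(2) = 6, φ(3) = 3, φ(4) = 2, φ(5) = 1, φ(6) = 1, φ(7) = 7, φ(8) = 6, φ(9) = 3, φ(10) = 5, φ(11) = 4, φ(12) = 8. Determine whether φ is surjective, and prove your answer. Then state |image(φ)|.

8

Every element of the codomain has a preimage: 1 = φ(5), 2 = φ(4), 3 = φ(3), 4 = φ(11), 5 = φ(10), 6 = φ(2), 7 = φ(1), 8 = φ(12).
Thus φ is surjective.
The image of φ is {1, 2, 3, 4, 5, 6, 7, 8}, which has 8 elements.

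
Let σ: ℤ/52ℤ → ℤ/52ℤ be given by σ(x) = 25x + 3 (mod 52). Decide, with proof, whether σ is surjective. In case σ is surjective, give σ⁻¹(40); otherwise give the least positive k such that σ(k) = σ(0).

41

Since gcd(25, 52) = 1, 25 is invertible modulo 52. Euclid's algorithm: 52 = 2·25 + 2, 25 = 12·2 + 1; back-substituting gives 1 = 25·25 − 12·52, so 25⁻¹ ≡ 25 (mod 52).
Then y ↦ 25(y − 3) is a two-sided inverse to σ, so every y ∈ ℤ/52ℤ has a preimage.
Therefore σ is surjective.
Since σ is surjective, we find σ⁻¹(40): we need 25x ≡ 40 − 3 ≡ 37 (mod 52). Using 25⁻¹ = 25: x ≡ 25·37 = 925 = 17·52 + 41, so x = 41.
Check: σ(41) = 25·41 + 3 = 1028 = 19·52 + 40 ≡ 40 (mod 52).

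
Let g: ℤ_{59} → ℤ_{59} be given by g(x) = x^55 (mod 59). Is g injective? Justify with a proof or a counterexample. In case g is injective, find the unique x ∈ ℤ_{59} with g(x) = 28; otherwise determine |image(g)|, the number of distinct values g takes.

51

Since 59 is prime, the nonzero elements of ℤ_{59} form a cyclic group of order 58.
As gcd(55, 58) = 1, raising to the 55th power is a bijection on this group: if a^55 ≡ b^55 then (ab^{−1})^55 = 1, and the only element of order dividing gcd(55, 58) = 1 is 1, so a = b.
With g(0) = 0 this makes g injective on all of ℤ_{59}, hence bijective (finite equal-size domain and codomain). In particular g is injective.
Since g is injective, we find the preimage of 28. The inverse of x ↦ x^55 on (ℤ_{59})^× is x ↦ x^19, because 55·19 = 1045 = 18·58 + 1 ≡ 1 (mod 58) and x^{58} = 1 for x ≠ 0 (Fermat). So g⁻¹(28) = 28^19 mod 59.
Repeated squaring mod 59: 28^1 ≡ 28, 28^2 ≡ 28² = 784 ≡ 17, 28^4 ≡ 17² = 289 ≡ 53, 28^8 ≡ 53² = 2809 ≡ 36, 28^16 ≡ 36² = 1296 ≡ 57. Since 19 = 16 + 2 + 1, 28^19 ≡ 57·17·28: 57·17 = 969 ≡ 25, then 25·28 = 700 ≡ 51. So 28^19 ≡ 51 (mod 59).
Hence g⁻¹(28) = 51.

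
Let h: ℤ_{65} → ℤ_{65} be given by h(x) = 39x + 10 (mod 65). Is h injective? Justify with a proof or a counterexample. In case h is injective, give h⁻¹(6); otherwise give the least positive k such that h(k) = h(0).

5

By definition, injectivity means: for all x_1, x_2 in the domain, h(x_1) = h(x_2) implies x_1 = x_2.
We have gcd(39, 65) = 13 > 1. Taking x_1 = 0 and x_2 = 5: h(0) = 10 and h(5) = 39·5 + 10 = 205 ≡ 10 (mod 65).
So h(0) = h(5) while 0 ≠ 5, therefore h is not injective.
Since h is not injective, we find the least positive k with h(k) = h(0): this means 39k ≡ 0 (mod 65), i.e. 65 ∣ 39k. Since gcd(39, 65) = 13, dividing through by 13 this holds exactly when 5 ∣ 3k, and as gcd(3, 5) = 1, exactly when 5 ∣ k.
The smallest positive such k is 5.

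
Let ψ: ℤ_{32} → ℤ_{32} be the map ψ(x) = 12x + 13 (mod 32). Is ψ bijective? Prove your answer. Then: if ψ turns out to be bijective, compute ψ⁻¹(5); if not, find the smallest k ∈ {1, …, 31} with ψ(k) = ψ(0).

We have gcd(12, 32) = 4 > 1. Taking x_1 = 0 and x_2 = 8: ψ(0) = 13 and ψ(8) = 12·8 + 13 = 109 ≡ 13 (mod 32).
So ψ(0) = ψ(8) while 0 ≠ 8, therefore ψ is not injective, hence not bijective.
Since ψ is not bijective, we find the least positive k with ψ(k) = ψ(0): this means 12k ≡ 0 (mod 32), i.e. 32 ∣ 12k. Since gcd(12, 32) = 4, dividing through by 4 this holds exactly when 8 ∣ 3k, and as gcd(3, 8) = 1, exactly when 8 ∣ k.
The smallest positive such k is 8.

8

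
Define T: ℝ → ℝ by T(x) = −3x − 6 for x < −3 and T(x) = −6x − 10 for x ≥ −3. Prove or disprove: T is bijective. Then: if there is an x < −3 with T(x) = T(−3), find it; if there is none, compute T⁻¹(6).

Both pieces are strictly decreasing (slopes −3 and −6), so each is injective on its own interval.
The left piece maps (−∞, −3) onto (3, ∞); the right piece maps [−3, ∞) onto (−∞, 8].
These images overlap. In particular T(−3) = 8 (right piece), and solving −3x − 6 = 8 on the left piece gives x = −14/3 < −3.
So T(−14/3) = T(−3) with −14/3 ≠ −3, and T is not injective, hence not bijective. This x = −14/3 is the requested value below −3.

-14/3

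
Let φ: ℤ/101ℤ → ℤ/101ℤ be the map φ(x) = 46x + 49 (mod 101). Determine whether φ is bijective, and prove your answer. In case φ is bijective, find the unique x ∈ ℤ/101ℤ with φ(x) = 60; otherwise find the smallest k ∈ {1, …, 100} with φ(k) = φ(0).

20

Suppose φ(u) = φ(v) in ℤ/101ℤ. Then 46u + 49 ≡ 46v + 49 (mod 101), therefore 46(u − v) ≡ 0 (mod 101).
Since gcd(46, 101) = 1, 46 is invertible modulo 101, hence u − v ≡ 0 (mod 101), i.e. u = v.
We now compute 46⁻¹ mod 101 explicitly. Euclid's algorithm: 101 = 2·46 + 9, 46 = 5·9 + 1; back-substituting gives 1 = 11·46 − 5·101, so 46⁻¹ ≡ 11 (mod 101).
For any y ∈ ℤ/101ℤ, x = 11(y − 49) mod 101 satisfies φ(x) = 46·11(y − 49) + 49 ≡ y (since 46·11 ≡ 1 mod 101). So every y has a preimage.
Thus φ is bijective.
Since φ is bijective, we find φ⁻¹(60): we need 46x ≡ 60 − 49 ≡ 11 (mod 101). Using 46⁻¹ = 11: x ≡ 11·11 = 121 = 1·101 + 20, so x = 20.
Check: φ(20) = 46·20 + 49 = 969 = 9·101 + 60 ≡ 60 (mod 101).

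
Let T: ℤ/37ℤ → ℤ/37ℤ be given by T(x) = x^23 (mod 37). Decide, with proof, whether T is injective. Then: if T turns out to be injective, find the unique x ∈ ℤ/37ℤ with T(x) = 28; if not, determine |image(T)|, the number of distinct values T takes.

30

Since 37 is prime, the nonzero elements of ℤ/37ℤ form a cyclic group of order 36.
As gcd(23, 36) = 1, raising to the 23rd power is a bijection on this group: if a^23 ≡ b^23 then (ab^{−1})^23 = 1, and the only element of order dividing gcd(23, 36) = 1 is 1, so a = b.
With T(0) = 0 this makes T injective on all of ℤ/37ℤ, hence bijective (finite equal-size domain and codomain). In particular T is injective.
Since T is injective, we find the preimage of 28. The inverse of x ↦ x^23 on (ℤ/37ℤ)^× is x ↦ x^11, because 23·11 = 253 = 7·36 + 1 ≡ 1 (mod 36) and x^{36} = 1 for x ≠ 0 (Fermat). So T⁻¹(28) = 28^11 mod 37.
Repeated squaring mod 37: 28^1 ≡ 28, 28^2 ≡ 28² = 784 ≡ 7, 28^4 ≡ 7² = 49 ≡ 12, 28^8 ≡ 12² = 144 ≡ 33. Since 11 = 8 + 2 + 1, 28^11 ≡ 33·7·28: 33·7 = 231 ≡ 9, then 9·28 = 252 ≡ 30. So 28^11 ≡ 30 (mod 37).
Hence T⁻¹(28) = 30.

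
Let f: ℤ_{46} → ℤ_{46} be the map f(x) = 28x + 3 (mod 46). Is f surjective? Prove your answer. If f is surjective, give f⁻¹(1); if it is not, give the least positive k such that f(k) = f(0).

23

Since gcd(28, 46) = 2, we have 28x ≡ 0 (mod 2) for all x, so f(x) ≡ 1 (mod 2).
But 0 ≢ 1 (mod 2), so 0 ∈ ℤ_{46} has no preimage. Thus f is not surjective.
Since f is not surjective, we find the least positive k with f(k) = f(0): this means 28k ≡ 0 (mod 46), i.e. 46 ∣ 28k. Since gcd(28, 46) = 2, dividing through by 2 this holds exactly when 23 ∣ 14k, and as gcd(14, 23) = 1, exactly when 23 ∣ k.
The smallest positive such k is 23.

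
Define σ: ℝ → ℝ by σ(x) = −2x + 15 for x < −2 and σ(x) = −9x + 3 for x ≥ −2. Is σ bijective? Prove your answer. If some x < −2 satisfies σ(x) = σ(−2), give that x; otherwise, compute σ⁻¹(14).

-3

Both pieces are strictly decreasing (slopes −2 and −9), so each is injective on its own interval.
The left piece maps (−∞, −2) onto (19, ∞); the right piece maps [−2, ∞) onto (−∞, 21].
These images overlap. In particular σ(−2) = 21 (right piece), and solving −2x + 15 = 21 on the left piece gives x = −3 < −2.
So σ(−3) = σ(−2) with −3 ≠ −2, and σ is not injective, hence not bijective. This x = −3 is the requested value below −2.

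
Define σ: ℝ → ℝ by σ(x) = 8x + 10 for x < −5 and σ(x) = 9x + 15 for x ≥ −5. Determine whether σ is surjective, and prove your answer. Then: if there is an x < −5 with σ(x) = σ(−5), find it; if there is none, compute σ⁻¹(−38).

Both pieces are strictly increasing (slopes 8 and 9), so each is injective on its own interval.
The left piece maps (−∞, −5) onto (−∞, −30); the right piece maps [−5, ∞) onto [−30, ∞).
These images together cover ℝ, so σ is surjective.
Because the two images are disjoint, no x < −5 has σ(x) = σ(−5), so we compute σ⁻¹(−38): −38 lies in (−∞, −30), so solve 8x + 10 = −38: x = (−38 − 10)/8 = −6.

-6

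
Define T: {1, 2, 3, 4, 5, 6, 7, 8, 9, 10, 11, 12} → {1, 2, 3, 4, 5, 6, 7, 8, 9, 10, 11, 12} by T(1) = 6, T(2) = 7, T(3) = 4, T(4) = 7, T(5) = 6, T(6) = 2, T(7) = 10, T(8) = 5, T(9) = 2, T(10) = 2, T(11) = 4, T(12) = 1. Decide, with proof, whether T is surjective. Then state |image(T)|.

No element maps to 3, so T is not surjective.
The image of T is {1, 2, 4, 5, 6, 7, 10}, which has 7 elements.

7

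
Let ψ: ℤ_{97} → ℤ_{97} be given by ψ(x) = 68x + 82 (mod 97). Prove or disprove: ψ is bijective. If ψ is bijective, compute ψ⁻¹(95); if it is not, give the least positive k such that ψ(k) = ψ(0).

33

Suppose ψ(a) = ψ(b) in ℤ_{97}. Then 68a + 82 ≡ 68b + 82 (mod 97), so 68(a − b) ≡ 0 (mod 97).
Since gcd(68, 97) = 1, 68 is invertible modulo 97, hence a − b ≡ 0 (mod 97), i.e. a = b.
We now compute 68⁻¹ mod 97 explicitly. Euclid's algorithm: 97 = 1·68 + 29, 68 = 2·29 + 10, 29 = 2·10 + 9, 10 = 1·9 + 1; back-substituting gives 1 = 10·68 − 7·97, so 68⁻¹ ≡ 10 (mod 97).
For any y ∈ ℤ_{97}, x = 10(y − 82) mod 97 satisfies ψ(x) = 68·10(y − 82) + 82 ≡ y (since 68·10 ≡ 1 mod 97). So every y has a preimage.
Therefore ψ is bijective.
Since ψ is bijective, we find ψ⁻¹(95): we need 68x ≡ 95 − 82 ≡ 13 (mod 97). Using 68⁻¹ = 10: x ≡ 10·13 = 130 = 1·97 + 33, so x = 33.
Check: ψ(33) = 68·33 + 82 = 2326 = 23·97 + 95 ≡ 95 (mod 97).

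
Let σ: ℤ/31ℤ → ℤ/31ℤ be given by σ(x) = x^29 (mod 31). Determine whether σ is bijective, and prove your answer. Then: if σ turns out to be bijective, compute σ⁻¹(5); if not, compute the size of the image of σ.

Since 31 is prime, the nonzero elements of ℤ/31ℤ form a cyclic group of order 30.
As gcd(29, 30) = 1, raising to the 29th power is a bijection on this group: if x_1^29 ≡ x_2^29 then (x_1x_2^{−1})^29 = 1, and the only element of order dividing gcd(29, 30) = 1 is 1, so x_1 = x_2.
With σ(0) = 0 this makes σ injective on all of ℤ/31ℤ, hence bijective (finite equal-size domain and codomain). In particular σ is bijective.
Since σ is bijective, we find the preimage of 5. The inverse of x ↦ x^29 on (ℤ/31ℤ)^× is x ↦ x^29, because 29·29 = 841 = 28·30 + 1 ≡ 1 (mod 30) and x^{30} = 1 for x ≠ 0 (Fermat). So σ⁻¹(5) = 5^29 mod 31.
Repeated squaring mod 31: 5^1 ≡ 5, 5^2 ≡ 5² = 25, 5^4 ≡ 25² = 625 ≡ 5, 5^8 ≡ 5² = 25, 5^16 ≡ 25² = 625 ≡ 5. Since 29 = 16 + 8 + 4 + 1, 5^29 ≡ 5·25·5·5: 5·25 = 125 ≡ 1, then 1·5 = 5, then 5·5 = 25. So 5^29 ≡ 25 (mod 31).
Hence σ⁻¹(5) = 25.

25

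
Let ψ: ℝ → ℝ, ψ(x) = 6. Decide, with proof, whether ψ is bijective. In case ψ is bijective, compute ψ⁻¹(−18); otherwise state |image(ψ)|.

1

ψ(0) = 6 = ψ(1) with 0 ≠ 1, so ψ is not injective, hence not bijective.
Since ψ is not bijective, we state |image(ψ)|: the image of ψ is {6}, which has 1 element.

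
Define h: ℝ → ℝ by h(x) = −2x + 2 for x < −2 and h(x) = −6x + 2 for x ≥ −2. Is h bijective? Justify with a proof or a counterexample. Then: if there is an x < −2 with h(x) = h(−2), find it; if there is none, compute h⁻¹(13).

Both pieces are strictly decreasing (slopes −2 and −6), so each is injective on its own interval.
The left piece maps (−∞, −2) onto (6, ∞); the right piece maps [−2, ∞) onto (−∞, 14].
These images overlap. In particular h(−2) = 14 (right piece), and solving −2x + 2 = 14 on the left piece gives x = −6 < −2.
So h(−6) = h(−2) with −6 ≠ −2, and h is not injective, hence not bijective. This x = −6 is the requested value below −2.

-6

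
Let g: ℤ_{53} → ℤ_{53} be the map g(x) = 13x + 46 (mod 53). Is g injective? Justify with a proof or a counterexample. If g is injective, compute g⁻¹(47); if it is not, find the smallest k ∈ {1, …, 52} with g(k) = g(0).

Suppose g(u) = g(v) in ℤ_{53}. Then 13u + 46 ≡ 13v + 46 (mod 53), so 13(u − v) ≡ 0 (mod 53).
Since gcd(13, 53) = 1, 13 is invertible modulo 53, so u − v ≡ 0 (mod 53), i.e. u = v.
Thus g is injective.
We now compute 13⁻¹ mod 53 explicitly. Euclid's algorithm: 53 = 4·13 + 1; back-substituting gives 1 = 49·13 − 12·53, so 13⁻¹ ≡ 49 (mod 53).
Since g is injective, we compute g⁻¹(47): solve 13x + 46 ≡ 47 (mod 53), i.e. 13x ≡ 1 (mod 53).
Multiplying by 13⁻¹ = 49 gives x ≡ 49·1 = 49 ≡ 49 (mod 53).
Check: g(49) = 13·49 + 46 = 683 = 12·53 + 47 ≡ 47 (mod 53).

49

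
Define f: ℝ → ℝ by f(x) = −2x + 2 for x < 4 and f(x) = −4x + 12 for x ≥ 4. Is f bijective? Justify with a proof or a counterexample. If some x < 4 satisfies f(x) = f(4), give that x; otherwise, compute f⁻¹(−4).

Both pieces are strictly decreasing (slopes −2 and −4), so each is injective on its own interval.
The left piece maps (−∞, 4) onto (−6, ∞); the right piece maps [4, ∞) onto (−∞, −4].
These images overlap. In particular f(4) = −4 (right piece), and solving −2x + 2 = −4 on the left piece gives x = 3 < 4.
So f(3) = f(4) with 3 ≠ 4, and f is not injective, hence not bijective. This x = 3 is the requested value below 4.

3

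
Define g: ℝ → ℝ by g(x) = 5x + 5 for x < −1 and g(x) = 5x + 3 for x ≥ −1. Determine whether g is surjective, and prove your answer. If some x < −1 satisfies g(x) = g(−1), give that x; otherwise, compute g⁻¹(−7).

Both pieces are strictly increasing (slopes 5 and 5), so each is injective on its own interval.
The left piece maps (−∞, −1) onto (−∞, 0); the right piece maps [−1, ∞) onto [−2, ∞).
The union (−∞, 0) ∪ [−2, ∞) covers ℝ, so g is surjective.
For the follow-up: the images overlap, so an x < −1 with g(x) = g(−1) exists. g(−1) = −2; solving 5x + 5 = −2 for x < −1 gives x = (−2 − 5)/5 = −7/5.

-7/5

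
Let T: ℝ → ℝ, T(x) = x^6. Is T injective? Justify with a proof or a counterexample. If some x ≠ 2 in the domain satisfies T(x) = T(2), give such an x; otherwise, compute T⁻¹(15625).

T(2) = 64 = (−2)^6 = T(−2) (since 6 is even), with 2 ≠ −2. So T is not injective.
For the follow-up, such an x exists: taking x = −2 ∈ ℝ gives T(−2) = 64 = T(2) with −2 ≠ 2.

-2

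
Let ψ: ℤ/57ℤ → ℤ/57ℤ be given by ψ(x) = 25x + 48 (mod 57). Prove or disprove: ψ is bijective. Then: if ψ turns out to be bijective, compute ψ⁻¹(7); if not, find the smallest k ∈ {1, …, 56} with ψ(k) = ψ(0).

By definition, ψ is injective when ψ(u) = ψ(v) forces u = v.
If ψ(u) = ψ(v), then 25u ≡ 25v (mod 57). Because gcd(25, 57) = 1, we may cancel 25 to get u ≡ v (mod 57).
We now compute 25⁻¹ mod 57 explicitly. Euclid's algorithm: 57 = 2·25 + 7, 25 = 3·7 + 4, 7 = 1·4 + 3, 4 = 1·3 + 1; back-substituting gives 1 = 16·25 − 7·57, so 25⁻¹ ≡ 16 (mod 57).
For any y ∈ ℤ/57ℤ, x = 16(y − 48) mod 57 satisfies ψ(x) = 25·16(y − 48) + 48 ≡ y (since 25·16 ≡ 1 mod 57). So every y has a preimage.
Therefore ψ is bijective.
Since ψ is bijective, we compute ψ⁻¹(7): solve 25x + 48 ≡ 7 (mod 57), i.e. 25x ≡ 16 (mod 57).
Multiplying by 25⁻¹ = 16 gives x ≡ 16·16 = 256 = 4·57 + 28 ≡ 28 (mod 57).
Check: ψ(28) = 25·28 + 48 = 748 = 13·57 + 7 ≡ 7 (mod 57).

28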